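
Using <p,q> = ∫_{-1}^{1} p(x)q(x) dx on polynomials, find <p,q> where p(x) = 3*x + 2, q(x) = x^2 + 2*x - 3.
<p,q> = -20/3

Expand the product: p(x)·q(x) = 3*x^3 + 8*x^2 - 5*x - 6.
∫_{-1}^{1} of each monomial x^k gives [2/(k+1) if k even, 0 if k odd]. Integrating term-by-term (or equivalently evaluating the antiderivative F(x) = 3*x^4/4 + 8*x^3/3 - 5*x^2/2 - 6*x at the endpoints):
  F(1) − F(−1) = -61/12 − (19/12) = -20/3.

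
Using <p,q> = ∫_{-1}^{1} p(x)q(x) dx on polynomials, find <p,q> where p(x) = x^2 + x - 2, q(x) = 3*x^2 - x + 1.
<p,q> = -34/5

Expand the product: p(x)·q(x) = 3*x^4 + 2*x^3 - 6*x^2 + 3*x - 2.
∫_{-1}^{1} of each monomial x^k gives [2/(k+1) if k even, 0 if k odd]. Integrating term-by-term (or equivalently evaluating the antiderivative F(x) = 3*x^5/5 + x^4/2 - 2*x^3 + 3*x^2/2 - 2*x at the endpoints):
  F(1) − F(−1) = -7/5 − (27/5) = -34/5.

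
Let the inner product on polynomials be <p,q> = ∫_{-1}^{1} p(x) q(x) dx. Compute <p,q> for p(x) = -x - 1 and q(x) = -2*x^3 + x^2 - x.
<p,q> = 4/5

Expand the product: p(x)·q(x) = 2*x^4 + x^3 + x.
∫_{-1}^{1} of each monomial x^k gives [2/(k+1) if k even, 0 if k odd]. Integrating term-by-term (or equivalently evaluating the antiderivative F(x) = 2*x^5/5 + x^4/4 + x^2/2 at the endpoints):
  F(1) − F(−1) = 23/20 − (7/20) = 4/5.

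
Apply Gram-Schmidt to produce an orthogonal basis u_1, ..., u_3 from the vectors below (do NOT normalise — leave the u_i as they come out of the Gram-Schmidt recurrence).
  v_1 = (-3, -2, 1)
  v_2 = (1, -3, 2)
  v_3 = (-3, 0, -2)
Orthogonal basis:
  u_1 = (-3, -2, 1)
  u_2 = (29/14, -16/7, 23/14)
  u_3 = (1/9, -7/9, -11/9)

Apply the Gram-Schmidt recurrence
  u_1 = v_1
  u_i = v_i − Σ_{j<i} ((v_i · u_j) / (u_j · u_j)) · u_j.

Step by step this gives:
  u_1 = (-3, -2, 1)
  u_2 = (29/14, -16/7, 23/14)
  u_3 = (1/9, -7/9, -11/9)

Orthogonality check:
  u_2 · u_1 = 0 (should be 0)
  u_3 · u_1 = 0 (should be 0)
  u_3 · u_2 = 0 (should be 0)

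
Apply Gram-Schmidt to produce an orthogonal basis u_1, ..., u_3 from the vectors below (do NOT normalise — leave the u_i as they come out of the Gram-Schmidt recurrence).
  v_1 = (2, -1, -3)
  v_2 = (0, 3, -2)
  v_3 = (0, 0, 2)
Orthogonal basis:
  u_1 = (2, -1, -3)
  u_2 = (-3/7, 45/14, -19/14)
  u_3 = (132/173, 48/173, 72/173)

Apply the Gram-Schmidt recurrence
  u_1 = v_1
  u_i = v_i − Σ_{j<i} ((v_i · u_j) / (u_j · u_j)) · u_j.

Step by step this gives:
  u_1 = (2, -1, -3)
  u_2 = (-3/7, 45/14, -19/14)
  u_3 = (132/173, 48/173, 72/173)

Orthogonality check:
  u_2 · u_1 = 0 (should be 0)
  u_3 · u_1 = 0 (should be 0)
  u_3 · u_2 = 0 (should be 0)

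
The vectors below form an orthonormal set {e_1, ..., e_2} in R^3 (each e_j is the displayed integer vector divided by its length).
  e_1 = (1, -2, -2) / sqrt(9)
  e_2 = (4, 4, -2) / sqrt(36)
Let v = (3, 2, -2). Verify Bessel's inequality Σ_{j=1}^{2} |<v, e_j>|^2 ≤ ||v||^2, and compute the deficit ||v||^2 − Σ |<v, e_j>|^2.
Σ |<v, e_j>|^2 = 17; ||v||^2 = 17; deficit = 0

Write each e_j = u_j / sqrt(<u_j, u_j>) where u_j is the displayed integer vector. Then <v, e_j> = <v, u_j> / sqrt(<u_j, u_j>), so |<v, e_j>|^2 = <v, u_j>^2 / <u_j, u_j>.
Coefficients: <v, e_1> = 3/sqrt(9), <v, e_2> = 24/sqrt(36).
Square and sum: Σ |<v, e_j>|^2 = 17.
Compute ||v||^2 = v·v = 17.
Deficit = 17 − 17 = 0 ≥ 0, confirming Bessel's inequality. (The deficit equals ||v − Σ <v,e_j> e_j||^2, the squared distance from v to span{e_j}.)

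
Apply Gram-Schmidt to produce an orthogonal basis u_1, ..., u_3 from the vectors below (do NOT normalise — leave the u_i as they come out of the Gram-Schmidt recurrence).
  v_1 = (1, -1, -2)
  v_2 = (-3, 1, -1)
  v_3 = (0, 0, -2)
Orthogonal basis:
  u_1 = (1, -1, -2)
  u_2 = (-8/3, 2/3, -5/3)
  u_3 = (6/31, 14/31, -4/31)

Apply the Gram-Schmidt recurrence
  u_1 = v_1
  u_i = v_i − Σ_{j<i} ((v_i · u_j) / (u_j · u_j)) · u_j.

Step by step this gives:
  u_1 = (1, -1, -2)
  u_2 = (-8/3, 2/3, -5/3)
  u_3 = (6/31, 14/31, -4/31)

Orthogonality check:
  u_2 · u_1 = 0 (should be 0)
  u_3 · u_1 = 0 (should be 0)
  u_3 · u_2 = 0 (should be 0)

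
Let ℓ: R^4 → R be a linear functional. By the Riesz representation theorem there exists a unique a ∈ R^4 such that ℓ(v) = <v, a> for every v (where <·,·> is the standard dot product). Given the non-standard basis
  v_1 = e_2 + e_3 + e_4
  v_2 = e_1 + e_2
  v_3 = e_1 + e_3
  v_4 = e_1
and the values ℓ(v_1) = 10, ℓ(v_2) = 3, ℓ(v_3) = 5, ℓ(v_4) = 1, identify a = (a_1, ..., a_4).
a = (1, 2, 4, 4)

Write a = (a_1, ..., a_4) in the standard basis. For each basis vector v_i, ℓ(v_i) = <v_i, a> is a linear equation in the a_j's. Collect the n equations into a matrix system V a = ℓ, where row i of V is v_i (expressed in the standard basis). Since V is invertible (lower-triangular with 1s on the diagonal, up to permutation), solve by back-substitution:
  V =
[[0, 1, 1, 1],
 [1, 1, 0, 0],
 [1, 0, 1, 0],
 [1, 0, 0, 0]]
  V a = (10, 3, 5, 1)
Solving gives a = (1, 2, 4, 4).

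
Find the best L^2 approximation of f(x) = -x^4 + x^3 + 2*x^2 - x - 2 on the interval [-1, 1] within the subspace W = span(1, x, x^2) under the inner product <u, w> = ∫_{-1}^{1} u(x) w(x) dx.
g(x) = 8*x^2/7 - 2*x/5 - 67/35

The best approximation g ∈ W is the orthogonal projection of f onto W. Writing g = a_0 + a_1 x + a_2 x^2, the coefficients solve the normal equations G · a = b where
  G_{ij} = <φ_i, φ_j> and b_i = <f, φ_i>, with φ_0 = 1, φ_1 = x, φ_2 = x^2.
G =
  [2, 0, 2/3]
  [0, 2/3, 0]
  [2/3, 0, 2/5],
b = (-46/15, -4/15, -86/105).
Solving gives a_0 = -67/35, a_1 = -2/5, a_2 = 8/7, so
  g(x) = 8*x^2/7 - 2*x/5 - 67/35.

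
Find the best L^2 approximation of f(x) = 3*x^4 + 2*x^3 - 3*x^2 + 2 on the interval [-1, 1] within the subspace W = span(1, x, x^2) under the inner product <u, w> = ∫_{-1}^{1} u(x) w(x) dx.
g(x) = -3*x^2/7 + 6*x/5 + 61/35

The best approximation g ∈ W is the orthogonal projection of f onto W. Writing g = a_0 + a_1 x + a_2 x^2, the coefficients solve the normal equations G · a = b where
  G_{ij} = <φ_i, φ_j> and b_i = <f, φ_i>, with φ_0 = 1, φ_1 = x, φ_2 = x^2.
G =
  [2, 0, 2/3]
  [0, 2/3, 0]
  [2/3, 0, 2/5],
b = (16/5, 4/5, 104/105).
Solving gives a_0 = 61/35, a_1 = 6/5, a_2 = -3/7, so
  g(x) = -3*x^2/7 + 6*x/5 + 61/35.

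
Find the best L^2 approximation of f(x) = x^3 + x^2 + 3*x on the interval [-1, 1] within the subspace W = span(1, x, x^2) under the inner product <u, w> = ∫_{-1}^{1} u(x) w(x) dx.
g(x) = x^2 + 18*x/5

The best approximation g ∈ W is the orthogonal projection of f onto W. Writing g = a_0 + a_1 x + a_2 x^2, the coefficients solve the normal equations G · a = b where
  G_{ij} = <φ_i, φ_j> and b_i = <f, φ_i>, with φ_0 = 1, φ_1 = x, φ_2 = x^2.
G =
  [2, 0, 2/3]
  [0, 2/3, 0]
  [2/3, 0, 2/5],
b = (2/3, 12/5, 2/5).
Solving gives a_0 = 0, a_1 = 18/5, a_2 = 1, so
  g(x) = x^2 + 18*x/5.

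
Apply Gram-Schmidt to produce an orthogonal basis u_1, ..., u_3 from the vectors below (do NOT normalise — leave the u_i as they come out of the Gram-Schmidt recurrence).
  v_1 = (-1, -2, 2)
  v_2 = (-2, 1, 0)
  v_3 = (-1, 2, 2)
Orthogonal basis:
  u_1 = (-1, -2, 2)
  u_2 = (-2, 1, 0)
  u_3 = (32/45, 64/45, 16/9)

Apply the Gram-Schmidt recurrence
  u_1 = v_1
  u_i = v_i − Σ_{j<i} ((v_i · u_j) / (u_j · u_j)) · u_j.

Step by step this gives:
  u_1 = (-1, -2, 2)
  u_2 = (-2, 1, 0)
  u_3 = (32/45, 64/45, 16/9)

Orthogonality check:
  u_2 · u_1 = 0 (should be 0)
  u_3 · u_1 = 0 (should be 0)
  u_3 · u_2 = 0 (should be 0)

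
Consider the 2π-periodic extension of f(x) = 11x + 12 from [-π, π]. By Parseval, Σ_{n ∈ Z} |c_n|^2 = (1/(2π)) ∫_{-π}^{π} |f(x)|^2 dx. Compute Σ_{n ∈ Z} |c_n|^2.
Σ |c_n|^2 = 121π^2/3 + 144

Expand and integrate term by term over [-π, π]:
  ∫ (11x)^2 dx = 121·(2π^3/3); ∫ 2·11·(12)·x dx = 0 (odd integrand); ∫ 12^2 dx = 144·2π.
So (1/(2π)) ∫_{-π}^{π} (11x + 12)^2 dx = 121π^2/3 + 144 = 121π^2/3 + 144.
Parseval ⇒ Σ |c_n|^2 = 121π^2/3 + 144.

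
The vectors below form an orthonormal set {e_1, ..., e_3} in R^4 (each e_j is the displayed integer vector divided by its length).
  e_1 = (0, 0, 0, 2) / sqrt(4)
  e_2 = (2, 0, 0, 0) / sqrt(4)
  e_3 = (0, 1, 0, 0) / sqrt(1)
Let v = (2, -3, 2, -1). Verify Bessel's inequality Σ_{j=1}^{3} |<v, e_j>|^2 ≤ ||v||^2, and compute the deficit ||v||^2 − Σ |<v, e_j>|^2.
Σ |<v, e_j>|^2 = 14; ||v||^2 = 18; deficit = 4

Write each e_j = u_j / sqrt(<u_j, u_j>) where u_j is the displayed integer vector. Then <v, e_j> = <v, u_j> / sqrt(<u_j, u_j>), so |<v, e_j>|^2 = <v, u_j>^2 / <u_j, u_j>.
Coefficients: <v, e_1> = -2/sqrt(4), <v, e_2> = 4/sqrt(4), <v, e_3> = -3/sqrt(1).
Square and sum: Σ |<v, e_j>|^2 = 14.
Compute ||v||^2 = v·v = 18.
Deficit = 18 − 14 = 4 ≥ 0, confirming Bessel's inequality. (The deficit equals ||v − Σ <v,e_j> e_j||^2, the squared distance from v to span{e_j}.)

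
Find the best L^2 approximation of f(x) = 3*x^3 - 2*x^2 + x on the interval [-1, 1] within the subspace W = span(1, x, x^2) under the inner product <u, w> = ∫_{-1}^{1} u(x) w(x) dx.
g(x) = -2*x^2 + 14*x/5

The best approximation g ∈ W is the orthogonal projection of f onto W. Writing g = a_0 + a_1 x + a_2 x^2, the coefficients solve the normal equations G · a = b where
  G_{ij} = <φ_i, φ_j> and b_i = <f, φ_i>, with φ_0 = 1, φ_1 = x, φ_2 = x^2.
G =
  [2, 0, 2/3]
  [0, 2/3, 0]
  [2/3, 0, 2/5],
b = (-4/3, 28/15, -4/5).
Solving gives a_0 = 0, a_1 = 14/5, a_2 = -2, so
  g(x) = -2*x^2 + 14*x/5.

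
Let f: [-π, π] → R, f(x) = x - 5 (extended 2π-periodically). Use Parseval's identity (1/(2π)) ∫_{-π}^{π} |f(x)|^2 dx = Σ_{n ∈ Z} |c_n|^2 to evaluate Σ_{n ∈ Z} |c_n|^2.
Σ |c_n|^2 = π^2/3 + 25

Expand and integrate term by term over [-π, π]:
  ∫ (x)^2 dx = 1·(2π^3/3); ∫ 2·1·(-5)·x dx = 0 (odd integrand); ∫ (-5)^2 dx = 25·2π.
So (1/(2π)) ∫_{-π}^{π} (x - 5)^2 dx = 1π^2/3 + 25 = π^2/3 + 25.
Parseval ⇒ Σ |c_n|^2 = π^2/3 + 25.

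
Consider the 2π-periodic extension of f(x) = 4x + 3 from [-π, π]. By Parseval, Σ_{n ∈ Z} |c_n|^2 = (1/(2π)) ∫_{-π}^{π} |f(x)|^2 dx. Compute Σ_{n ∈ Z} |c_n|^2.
Σ |c_n|^2 = 16π^2/3 + 9

Expand and integrate term by term over [-π, π]:
  ∫ (4x)^2 dx = 16·(2π^3/3); ∫ 2·4·(3)·x dx = 0 (odd integrand); ∫ 3^2 dx = 9·2π.
So (1/(2π)) ∫_{-π}^{π} (4x + 3)^2 dx = 16π^2/3 + 9 = 16π^2/3 + 9.
Parseval ⇒ Σ |c_n|^2 = 16π^2/3 + 9.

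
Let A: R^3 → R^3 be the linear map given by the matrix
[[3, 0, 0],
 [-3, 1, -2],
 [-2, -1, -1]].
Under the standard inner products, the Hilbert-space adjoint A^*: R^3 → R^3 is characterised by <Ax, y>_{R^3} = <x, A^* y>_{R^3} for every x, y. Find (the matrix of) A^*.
A^* = A^T =
[[3, -3, -2],
 [0, 1, -1],
 [0, -2, -1]]

For real matrices with standard dot products, the defining identity <Ax, y> = <x, A^* y> gives (Ax)^T y = x^T (A^*) y, i.e. x^T A^T y = x^T (A^*) y. Since this holds for all x, y, we must have A^* = A^T. Therefore
A^* =
[[3, -3, -2],
 [0, 1, -1],
 [0, -2, -1]].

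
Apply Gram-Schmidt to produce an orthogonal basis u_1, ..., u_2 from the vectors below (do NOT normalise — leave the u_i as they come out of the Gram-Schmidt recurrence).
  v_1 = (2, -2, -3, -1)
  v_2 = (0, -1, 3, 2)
Orthogonal basis:
  u_1 = (2, -2, -3, -1)
  u_2 = (1, -2, 3/2, 3/2)

Apply the Gram-Schmidt recurrence
  u_1 = v_1
  u_i = v_i − Σ_{j<i} ((v_i · u_j) / (u_j · u_j)) · u_j.

Step by step this gives:
  u_1 = (2, -2, -3, -1)
  u_2 = (1, -2, 3/2, 3/2)

Orthogonality check:
  u_2 · u_1 = 0 (should be 0)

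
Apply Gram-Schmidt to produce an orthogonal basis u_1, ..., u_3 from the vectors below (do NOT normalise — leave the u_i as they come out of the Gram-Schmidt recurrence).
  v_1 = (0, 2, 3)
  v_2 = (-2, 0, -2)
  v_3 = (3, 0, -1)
Orthogonal basis:
  u_1 = (0, 2, 3)
  u_2 = (-2, 12/13, -8/13)
  u_3 = (16/17, 24/17, -16/17)

Apply the Gram-Schmidt recurrence
  u_1 = v_1
  u_i = v_i − Σ_{j<i} ((v_i · u_j) / (u_j · u_j)) · u_j.

Step by step this gives:
  u_1 = (0, 2, 3)
  u_2 = (-2, 12/13, -8/13)
  u_3 = (16/17, 24/17, -16/17)

Orthogonality check:
  u_2 · u_1 = 0 (should be 0)
  u_3 · u_1 = 0 (should be 0)
  u_3 · u_2 = 0 (should be 0)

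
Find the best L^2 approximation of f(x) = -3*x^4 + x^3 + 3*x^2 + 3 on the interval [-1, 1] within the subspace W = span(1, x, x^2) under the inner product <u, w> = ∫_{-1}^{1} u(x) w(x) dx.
g(x) = 3*x^2/7 + 3*x/5 + 114/35

The best approximation g ∈ W is the orthogonal projection of f onto W. Writing g = a_0 + a_1 x + a_2 x^2, the coefficients solve the normal equations G · a = b where
  G_{ij} = <φ_i, φ_j> and b_i = <f, φ_i>, with φ_0 = 1, φ_1 = x, φ_2 = x^2.
G =
  [2, 0, 2/3]
  [0, 2/3, 0]
  [2/3, 0, 2/5],
b = (34/5, 2/5, 82/35).
Solving gives a_0 = 114/35, a_1 = 3/5, a_2 = 3/7, so
  g(x) = 3*x^2/7 + 3*x/5 + 114/35.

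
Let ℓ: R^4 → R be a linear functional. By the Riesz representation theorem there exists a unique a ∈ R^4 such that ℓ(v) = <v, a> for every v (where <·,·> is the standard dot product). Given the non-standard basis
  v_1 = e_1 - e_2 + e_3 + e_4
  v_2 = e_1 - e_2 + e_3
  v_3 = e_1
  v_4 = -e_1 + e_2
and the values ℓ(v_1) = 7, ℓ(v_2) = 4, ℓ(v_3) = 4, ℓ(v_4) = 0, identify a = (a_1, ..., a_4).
a = (4, 4, 4, 3)

Write a = (a_1, ..., a_4) in the standard basis. For each basis vector v_i, ℓ(v_i) = <v_i, a> is a linear equation in the a_j's. Collect the n equations into a matrix system V a = ℓ, where row i of V is v_i (expressed in the standard basis). Since V is invertible (lower-triangular with 1s on the diagonal, up to permutation), solve by back-substitution:
  V =
[[1, -1, 1, 1],
 [1, -1, 1, 0],
 [1, 0, 0, 0],
 [-1, 1, 0, 0]]
  V a = (7, 4, 4, 0)
Solving gives a = (4, 4, 4, 3).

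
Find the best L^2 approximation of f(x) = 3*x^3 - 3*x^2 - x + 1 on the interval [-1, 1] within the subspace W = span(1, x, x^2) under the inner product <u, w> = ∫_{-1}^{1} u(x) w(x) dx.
g(x) = -3*x^2 + 4*x/5 + 1

The best approximation g ∈ W is the orthogonal projection of f onto W. Writing g = a_0 + a_1 x + a_2 x^2, the coefficients solve the normal equations G · a = b where
  G_{ij} = <φ_i, φ_j> and b_i = <f, φ_i>, with φ_0 = 1, φ_1 = x, φ_2 = x^2.
G =
  [2, 0, 2/3]
  [0, 2/3, 0]
  [2/3, 0, 2/5],
b = (0, 8/15, -8/15).
Solving gives a_0 = 1, a_1 = 4/5, a_2 = -3, so
  g(x) = -3*x^2 + 4*x/5 + 1.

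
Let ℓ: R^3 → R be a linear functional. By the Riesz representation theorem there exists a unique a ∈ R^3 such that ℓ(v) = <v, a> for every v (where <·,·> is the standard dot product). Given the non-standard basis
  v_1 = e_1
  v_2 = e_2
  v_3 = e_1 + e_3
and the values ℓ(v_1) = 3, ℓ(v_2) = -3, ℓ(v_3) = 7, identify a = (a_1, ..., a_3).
a = (3, -3, 4)

Write a = (a_1, ..., a_3) in the standard basis. For each basis vector v_i, ℓ(v_i) = <v_i, a> is a linear equation in the a_j's. Collect the n equations into a matrix system V a = ℓ, where row i of V is v_i (expressed in the standard basis). Since V is invertible (lower-triangular with 1s on the diagonal, up to permutation), solve by back-substitution:
  V =
[[1, 0, 0],
 [0, 1, 0],
 [1, 0, 1]]
  V a = (3, -3, 7)
Solving gives a = (3, -3, 4).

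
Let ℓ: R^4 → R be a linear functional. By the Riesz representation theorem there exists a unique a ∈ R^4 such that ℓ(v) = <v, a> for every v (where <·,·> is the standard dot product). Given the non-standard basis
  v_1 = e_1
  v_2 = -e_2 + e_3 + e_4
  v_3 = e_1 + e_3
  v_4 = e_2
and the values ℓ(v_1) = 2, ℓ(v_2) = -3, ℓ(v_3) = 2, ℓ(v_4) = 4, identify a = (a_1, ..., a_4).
a = (2, 4, 0, 1)

Write a = (a_1, ..., a_4) in the standard basis. For each basis vector v_i, ℓ(v_i) = <v_i, a> is a linear equation in the a_j's. Collect the n equations into a matrix system V a = ℓ, where row i of V is v_i (expressed in the standard basis). Since V is invertible (lower-triangular with 1s on the diagonal, up to permutation), solve by back-substitution:
  V =
[[1, 0, 0, 0],
 [0, -1, 1, 1],
 [1, 0, 1, 0],
 [0, 1, 0, 0]]
  V a = (2, -3, 2, 4)
Solving gives a = (2, 4, 0, 1).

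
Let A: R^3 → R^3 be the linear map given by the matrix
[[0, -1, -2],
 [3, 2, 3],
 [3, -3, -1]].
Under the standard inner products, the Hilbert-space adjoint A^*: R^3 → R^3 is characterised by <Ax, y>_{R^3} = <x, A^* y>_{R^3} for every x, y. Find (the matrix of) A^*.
A^* = A^T =
[[0, 3, 3],
 [-1, 2, -3],
 [-2, 3, -1]]

For real matrices with standard dot products, the defining identity <Ax, y> = <x, A^* y> gives (Ax)^T y = x^T (A^*) y, i.e. x^T A^T y = x^T (A^*) y. Since this holds for all x, y, we must have A^* = A^T. Therefore
A^* =
[[0, 3, 3],
 [-1, 2, -3],
 [-2, 3, -1]].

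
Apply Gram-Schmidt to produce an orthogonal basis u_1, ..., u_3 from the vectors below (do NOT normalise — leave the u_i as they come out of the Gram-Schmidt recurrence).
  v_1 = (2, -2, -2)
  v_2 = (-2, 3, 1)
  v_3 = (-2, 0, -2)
Orthogonal basis:
  u_1 = (2, -2, -2)
  u_2 = (0, 1, -1)
  u_3 = (-2, -1, -1)

Apply the Gram-Schmidt recurrence
  u_1 = v_1
  u_i = v_i − Σ_{j<i} ((v_i · u_j) / (u_j · u_j)) · u_j.

Step by step this gives:
  u_1 = (2, -2, -2)
  u_2 = (0, 1, -1)
  u_3 = (-2, -1, -1)

Orthogonality check:
  u_2 · u_1 = 0 (should be 0)
  u_3 · u_1 = 0 (should be 0)
  u_3 · u_2 = 0 (should be 0)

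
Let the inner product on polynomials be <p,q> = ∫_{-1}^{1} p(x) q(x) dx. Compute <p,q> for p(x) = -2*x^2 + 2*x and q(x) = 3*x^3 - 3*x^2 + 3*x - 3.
<p,q> = 64/5

Expand the product: p(x)·q(x) = -6*x^5 + 12*x^4 - 12*x^3 + 12*x^2 - 6*x.
∫_{-1}^{1} of each monomial x^k gives [2/(k+1) if k even, 0 if k odd]. Integrating term-by-term (or equivalently evaluating the antiderivative F(x) = -x^6 + 12*x^5/5 - 3*x^4 + 4*x^3 - 3*x^2 at the endpoints):
  F(1) − F(−1) = -3/5 − (-67/5) = 64/5.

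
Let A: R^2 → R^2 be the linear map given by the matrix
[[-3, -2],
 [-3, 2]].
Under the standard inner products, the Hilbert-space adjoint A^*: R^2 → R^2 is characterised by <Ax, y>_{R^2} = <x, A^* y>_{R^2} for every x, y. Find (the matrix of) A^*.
A^* = A^T =
[[-3, -3],
 [-2, 2]]

For real matrices with standard dot products, the defining identity <Ax, y> = <x, A^* y> gives (Ax)^T y = x^T (A^*) y, i.e. x^T A^T y = x^T (A^*) y. Since this holds for all x, y, we must have A^* = A^T. Therefore
A^* =
[[-3, -3],
 [-2, 2]].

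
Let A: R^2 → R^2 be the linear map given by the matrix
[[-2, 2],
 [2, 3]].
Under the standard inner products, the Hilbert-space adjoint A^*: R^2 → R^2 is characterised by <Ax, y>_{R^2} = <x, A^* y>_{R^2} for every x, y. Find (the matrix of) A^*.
A^* = A^T =
[[-2, 2],
 [2, 3]]

For real matrices with standard dot products, the defining identity <Ax, y> = <x, A^* y> gives (Ax)^T y = x^T (A^*) y, i.e. x^T A^T y = x^T (A^*) y. Since this holds for all x, y, we must have A^* = A^T. Therefore
A^* =
[[-2, 2],
 [2, 3]].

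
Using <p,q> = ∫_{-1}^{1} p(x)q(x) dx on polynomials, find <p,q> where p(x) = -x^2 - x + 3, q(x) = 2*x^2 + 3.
<p,q> = 96/5

Expand the product: p(x)·q(x) = -2*x^4 - 2*x^3 + 3*x^2 - 3*x + 9.
∫_{-1}^{1} of each monomial x^k gives [2/(k+1) if k even, 0 if k odd]. Integrating term-by-term (or equivalently evaluating the antiderivative F(x) = -2*x^5/5 - x^4/2 + x^3 - 3*x^2/2 + 9*x at the endpoints):
  F(1) − F(−1) = 38/5 − (-58/5) = 96/5.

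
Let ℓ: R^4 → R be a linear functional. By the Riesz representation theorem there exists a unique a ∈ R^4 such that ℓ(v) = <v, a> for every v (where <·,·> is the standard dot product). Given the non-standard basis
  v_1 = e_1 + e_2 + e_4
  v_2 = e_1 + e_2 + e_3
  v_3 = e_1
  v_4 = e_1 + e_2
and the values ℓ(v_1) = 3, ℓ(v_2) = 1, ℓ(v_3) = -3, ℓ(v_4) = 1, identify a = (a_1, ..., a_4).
a = (-3, 4, 0, 2)

Write a = (a_1, ..., a_4) in the standard basis. For each basis vector v_i, ℓ(v_i) = <v_i, a> is a linear equation in the a_j's. Collect the n equations into a matrix system V a = ℓ, where row i of V is v_i (expressed in the standard basis). Since V is invertible (lower-triangular with 1s on the diagonal, up to permutation), solve by back-substitution:
  V =
[[1, 1, 0, 1],
 [1, 1, 1, 0],
 [1, 0, 0, 0],
 [1, 1, 0, 0]]
  V a = (3, 1, -3, 1)
Solving gives a = (-3, 4, 0, 2).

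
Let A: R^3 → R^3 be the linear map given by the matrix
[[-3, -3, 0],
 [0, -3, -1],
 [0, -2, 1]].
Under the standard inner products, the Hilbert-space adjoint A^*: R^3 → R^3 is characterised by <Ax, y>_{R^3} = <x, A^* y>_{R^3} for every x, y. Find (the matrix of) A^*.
A^* = A^T =
[[-3, 0, 0],
 [-3, -3, -2],
 [0, -1, 1]]

For real matrices with standard dot products, the defining identity <Ax, y> = <x, A^* y> gives (Ax)^T y = x^T (A^*) y, i.e. x^T A^T y = x^T (A^*) y. Since this holds for all x, y, we must have A^* = A^T. Therefore
A^* =
[[-3, 0, 0],
 [-3, -3, -2],
 [0, -1, 1]].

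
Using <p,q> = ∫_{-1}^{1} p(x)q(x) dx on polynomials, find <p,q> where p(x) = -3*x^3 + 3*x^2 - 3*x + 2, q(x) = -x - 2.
<p,q> = -44/5

Expand the product: p(x)·q(x) = 3*x^4 + 3*x^3 - 3*x^2 + 4*x - 4.
∫_{-1}^{1} of each monomial x^k gives [2/(k+1) if k even, 0 if k odd]. Integrating term-by-term (or equivalently evaluating the antiderivative F(x) = 3*x^5/5 + 3*x^4/4 - x^3 + 2*x^2 - 4*x at the endpoints):
  F(1) − F(−1) = -33/20 − (143/20) = -44/5.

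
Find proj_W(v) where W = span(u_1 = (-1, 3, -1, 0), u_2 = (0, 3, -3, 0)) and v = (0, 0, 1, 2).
proj_W(v) = (-1/3, -1/6, 5/6, 0)

Set up U = [u_1 | ... | u_2] ∈ R^(4×2). The projector onto W = col(U) is P = U (U^T U)^(-1) U^T.
Compute U^T U =
  [11, 12]
  [12, 18],
and U^T v = (-1, -3).
Solve U^T U · c = U^T v for the coefficients: c = (1/3, -7/18). The projection is proj_W(v) = U c.
Check: (v - proj_W(v)) · u_1 = 0  (should be 0).
Check: (v - proj_W(v)) · u_2 = 0  (should be 0).
Result: proj_W(v) = (-1/3, -1/6, 5/6, 0).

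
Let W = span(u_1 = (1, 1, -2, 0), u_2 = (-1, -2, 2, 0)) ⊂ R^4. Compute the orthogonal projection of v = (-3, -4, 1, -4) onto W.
proj_W(v) = (-1, -4, 2, 0)

Set up U = [u_1 | ... | u_2] ∈ R^(4×2). The projector onto W = col(U) is P = U (U^T U)^(-1) U^T.
Compute U^T U =
  [6, -7]
  [-7, 9],
and U^T v = (-9, 13).
Solve U^T U · c = U^T v for the coefficients: c = (2, 3). The projection is proj_W(v) = U c.
Check: (v - proj_W(v)) · u_1 = 0  (should be 0).
Check: (v - proj_W(v)) · u_2 = 0  (should be 0).
Result: proj_W(v) = (-1, -4, 2, 0).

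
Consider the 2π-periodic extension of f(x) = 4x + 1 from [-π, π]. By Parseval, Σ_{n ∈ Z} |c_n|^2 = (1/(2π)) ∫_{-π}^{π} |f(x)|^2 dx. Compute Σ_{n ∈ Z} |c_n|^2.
Σ |c_n|^2 = 16π^2/3 + 1

Expand and integrate term by term over [-π, π]:
  ∫ (4x)^2 dx = 16·(2π^3/3); ∫ 2·4·(1)·x dx = 0 (odd integrand); ∫ 1^2 dx = 1·2π.
So (1/(2π)) ∫_{-π}^{π} (4x + 1)^2 dx = 16π^2/3 + 1 = 16π^2/3 + 1.
Parseval ⇒ Σ |c_n|^2 = 16π^2/3 + 1.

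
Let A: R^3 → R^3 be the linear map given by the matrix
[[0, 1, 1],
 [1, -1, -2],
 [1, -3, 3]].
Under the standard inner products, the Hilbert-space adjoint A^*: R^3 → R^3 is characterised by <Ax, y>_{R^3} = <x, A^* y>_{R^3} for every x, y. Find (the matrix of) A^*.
A^* = A^T =
[[0, 1, 1],
 [1, -1, -3],
 [1, -2, 3]]

For real matrices with standard dot products, the defining identity <Ax, y> = <x, A^* y> gives (Ax)^T y = x^T (A^*) y, i.e. x^T A^T y = x^T (A^*) y. Since this holds for all x, y, we must have A^* = A^T. Therefore
A^* =
[[0, 1, 1],
 [1, -1, -3],
 [1, -2, 3]].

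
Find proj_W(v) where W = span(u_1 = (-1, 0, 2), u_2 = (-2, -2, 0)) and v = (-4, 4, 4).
proj_W(v) = (-4/3, 4/3, 16/3)

Set up U = [u_1 | ... | u_2] ∈ R^(3×2). The projector onto W = col(U) is P = U (U^T U)^(-1) U^T.
Compute U^T U =
  [5, 2]
  [2, 8],
and U^T v = (12, 0).
Solve U^T U · c = U^T v for the coefficients: c = (8/3, -2/3). The projection is proj_W(v) = U c.
Check: (v - proj_W(v)) · u_1 = 0  (should be 0).
Check: (v - proj_W(v)) · u_2 = 0  (should be 0).
Result: proj_W(v) = (-4/3, 4/3, 16/3).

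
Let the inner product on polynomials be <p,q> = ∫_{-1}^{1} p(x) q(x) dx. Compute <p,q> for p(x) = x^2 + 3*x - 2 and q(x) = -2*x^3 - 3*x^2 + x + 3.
<p,q> = -38/5

Expand the product: p(x)·q(x) = -2*x^5 - 9*x^4 - 4*x^3 + 12*x^2 + 7*x - 6.
∫_{-1}^{1} of each monomial x^k gives [2/(k+1) if k even, 0 if k odd]. Integrating term-by-term (or equivalently evaluating the antiderivative F(x) = -x^6/3 - 9*x^5/5 - x^4 + 4*x^3 + 7*x^2/2 - 6*x at the endpoints):
  F(1) − F(−1) = -49/30 − (179/30) = -38/5.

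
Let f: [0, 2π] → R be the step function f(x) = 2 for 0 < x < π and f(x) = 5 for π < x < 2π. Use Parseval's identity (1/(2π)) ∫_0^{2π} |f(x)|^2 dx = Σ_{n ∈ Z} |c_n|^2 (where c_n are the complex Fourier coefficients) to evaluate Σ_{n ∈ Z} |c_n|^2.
Σ |c_n|^2 = 29/2

Parseval equates the L^2 energy of f (normalised by 1/(2π)) with the ℓ^2 sum of its Fourier coefficients: (1/(2π)) ∫_0^{2π} |f|^2 = Σ |c_n|^2.
Compute the left side: (1/(2π)) [∫_0^π 2^2 dx + ∫_π^{2π} 5^2 dx] = (1/(2π)) · (4π + 25π) = (4 + 25)/2 = 29/2.
So Σ_{n ∈ Z} |c_n|^2 = 29/2.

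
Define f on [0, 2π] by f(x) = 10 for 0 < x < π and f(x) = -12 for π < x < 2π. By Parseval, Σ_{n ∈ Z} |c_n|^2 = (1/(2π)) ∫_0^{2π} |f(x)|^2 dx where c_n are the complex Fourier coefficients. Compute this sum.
Σ |c_n|^2 = 122

Parseval equates the L^2 energy of f (normalised by 1/(2π)) with the ℓ^2 sum of its Fourier coefficients: (1/(2π)) ∫_0^{2π} |f|^2 = Σ |c_n|^2.
Compute the left side: (1/(2π)) [∫_0^π 10^2 dx + ∫_π^{2π} (-12)^2 dx] = (1/(2π)) · (100π + 144π) = (100 + 144)/2 = 122.
So Σ_{n ∈ Z} |c_n|^2 = 122.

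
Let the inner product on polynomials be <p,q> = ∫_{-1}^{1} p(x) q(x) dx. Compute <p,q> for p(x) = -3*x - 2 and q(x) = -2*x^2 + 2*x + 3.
<p,q> = -40/3

Expand the product: p(x)·q(x) = 6*x^3 - 2*x^2 - 13*x - 6.
∫_{-1}^{1} of each monomial x^k gives [2/(k+1) if k even, 0 if k odd]. Integrating term-by-term (or equivalently evaluating the antiderivative F(x) = 3*x^4/2 - 2*x^3/3 - 13*x^2/2 - 6*x at the endpoints):
  F(1) − F(−1) = -35/3 − (5/3) = -40/3.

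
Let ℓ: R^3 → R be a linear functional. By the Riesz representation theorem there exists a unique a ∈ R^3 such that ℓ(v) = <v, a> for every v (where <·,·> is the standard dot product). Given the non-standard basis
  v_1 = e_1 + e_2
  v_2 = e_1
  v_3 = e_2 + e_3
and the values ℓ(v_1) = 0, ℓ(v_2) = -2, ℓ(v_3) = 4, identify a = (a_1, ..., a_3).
a = (-2, 2, 2)

Write a = (a_1, ..., a_3) in the standard basis. For each basis vector v_i, ℓ(v_i) = <v_i, a> is a linear equation in the a_j's. Collect the n equations into a matrix system V a = ℓ, where row i of V is v_i (expressed in the standard basis). Since V is invertible (lower-triangular with 1s on the diagonal, up to permutation), solve by back-substitution:
  V =
[[1, 1, 0],
 [1, 0, 0],
 [0, 1, 1]]
  V a = (0, -2, 4)
Solving gives a = (-2, 2, 2).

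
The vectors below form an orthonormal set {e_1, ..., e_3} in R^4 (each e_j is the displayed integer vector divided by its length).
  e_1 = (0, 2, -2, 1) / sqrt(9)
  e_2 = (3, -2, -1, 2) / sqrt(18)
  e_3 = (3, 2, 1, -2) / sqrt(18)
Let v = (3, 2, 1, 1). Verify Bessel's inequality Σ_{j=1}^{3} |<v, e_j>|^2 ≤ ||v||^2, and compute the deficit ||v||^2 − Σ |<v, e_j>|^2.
Σ |<v, e_j>|^2 = 11; ||v||^2 = 15; deficit = 4

Write each e_j = u_j / sqrt(<u_j, u_j>) where u_j is the displayed integer vector. Then <v, e_j> = <v, u_j> / sqrt(<u_j, u_j>), so |<v, e_j>|^2 = <v, u_j>^2 / <u_j, u_j>.
Coefficients: <v, e_1> = 3/sqrt(9), <v, e_2> = 6/sqrt(18), <v, e_3> = 12/sqrt(18).
Square and sum: Σ |<v, e_j>|^2 = 11.
Compute ||v||^2 = v·v = 15.
Deficit = 15 − 11 = 4 ≥ 0, confirming Bessel's inequality. (The deficit equals ||v − Σ <v,e_j> e_j||^2, the squared distance from v to span{e_j}.)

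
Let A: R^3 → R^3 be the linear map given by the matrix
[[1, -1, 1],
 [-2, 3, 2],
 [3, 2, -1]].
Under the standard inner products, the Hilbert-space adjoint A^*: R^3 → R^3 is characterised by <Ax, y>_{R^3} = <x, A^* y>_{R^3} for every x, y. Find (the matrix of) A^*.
A^* = A^T =
[[1, -2, 3],
 [-1, 3, 2],
 [1, 2, -1]]

For real matrices with standard dot products, the defining identity <Ax, y> = <x, A^* y> gives (Ax)^T y = x^T (A^*) y, i.e. x^T A^T y = x^T (A^*) y. Since this holds for all x, y, we must have A^* = A^T. Therefore
A^* =
[[1, -2, 3],
 [-1, 3, 2],
 [1, 2, -1]].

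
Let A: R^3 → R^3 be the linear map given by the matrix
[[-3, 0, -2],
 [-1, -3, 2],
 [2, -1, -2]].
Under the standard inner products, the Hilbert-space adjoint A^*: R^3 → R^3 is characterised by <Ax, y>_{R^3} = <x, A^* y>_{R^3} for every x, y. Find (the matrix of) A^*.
A^* = A^T =
[[-3, -1, 2],
 [0, -3, -1],
 [-2, 2, -2]]

For real matrices with standard dot products, the defining identity <Ax, y> = <x, A^* y> gives (Ax)^T y = x^T (A^*) y, i.e. x^T A^T y = x^T (A^*) y. Since this holds for all x, y, we must have A^* = A^T. Therefore
A^* =
[[-3, -1, 2],
 [0, -3, -1],
 [-2, 2, -2]].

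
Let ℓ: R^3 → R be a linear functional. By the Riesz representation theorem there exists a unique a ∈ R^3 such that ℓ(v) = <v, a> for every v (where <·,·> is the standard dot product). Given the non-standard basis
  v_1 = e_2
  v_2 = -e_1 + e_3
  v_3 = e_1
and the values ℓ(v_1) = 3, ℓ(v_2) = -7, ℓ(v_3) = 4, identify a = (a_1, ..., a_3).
a = (4, 3, -3)

Write a = (a_1, ..., a_3) in the standard basis. For each basis vector v_i, ℓ(v_i) = <v_i, a> is a linear equation in the a_j's. Collect the n equations into a matrix system V a = ℓ, where row i of V is v_i (expressed in the standard basis). Since V is invertible (lower-triangular with 1s on the diagonal, up to permutation), solve by back-substitution:
  V =
[[0, 1, 0],
 [-1, 0, 1],
 [1, 0, 0]]
  V a = (3, -7, 4)
Solving gives a = (4, 3, -3).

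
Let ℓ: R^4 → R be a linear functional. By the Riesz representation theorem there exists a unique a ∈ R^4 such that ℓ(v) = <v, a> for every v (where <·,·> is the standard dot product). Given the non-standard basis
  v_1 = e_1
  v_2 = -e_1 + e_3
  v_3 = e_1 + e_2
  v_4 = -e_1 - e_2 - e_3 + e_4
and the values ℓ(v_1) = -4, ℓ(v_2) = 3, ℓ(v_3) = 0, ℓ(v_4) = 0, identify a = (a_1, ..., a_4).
a = (-4, 4, -1, -1)

Write a = (a_1, ..., a_4) in the standard basis. For each basis vector v_i, ℓ(v_i) = <v_i, a> is a linear equation in the a_j's. Collect the n equations into a matrix system V a = ℓ, where row i of V is v_i (expressed in the standard basis). Since V is invertible (lower-triangular with 1s on the diagonal, up to permutation), solve by back-substitution:
  V =
[[1, 0, 0, 0],
 [-1, 0, 1, 0],
 [1, 1, 0, 0],
 [-1, -1, -1, 1]]
  V a = (-4, 3, 0, 0)
Solving gives a = (-4, 4, -1, -1).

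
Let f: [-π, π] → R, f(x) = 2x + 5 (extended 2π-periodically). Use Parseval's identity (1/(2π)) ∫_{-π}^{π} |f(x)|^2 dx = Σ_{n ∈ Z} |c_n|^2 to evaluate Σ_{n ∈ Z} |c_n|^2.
Σ |c_n|^2 = 4π^2/3 + 25

Expand and integrate term by term over [-π, π]:
  ∫ (2x)^2 dx = 4·(2π^3/3); ∫ 2·2·(5)·x dx = 0 (odd integrand); ∫ 5^2 dx = 25·2π.
So (1/(2π)) ∫_{-π}^{π} (2x + 5)^2 dx = 4π^2/3 + 25 = 4π^2/3 + 25.
Parseval ⇒ Σ |c_n|^2 = 4π^2/3 + 25.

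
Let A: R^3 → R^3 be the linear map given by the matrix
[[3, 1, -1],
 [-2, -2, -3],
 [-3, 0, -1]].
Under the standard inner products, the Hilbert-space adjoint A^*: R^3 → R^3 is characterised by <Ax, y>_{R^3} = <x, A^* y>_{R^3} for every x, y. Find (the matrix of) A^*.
A^* = A^T =
[[3, -2, -3],
 [1, -2, 0],
 [-1, -3, -1]]

For real matrices with standard dot products, the defining identity <Ax, y> = <x, A^* y> gives (Ax)^T y = x^T (A^*) y, i.e. x^T A^T y = x^T (A^*) y. Since this holds for all x, y, we must have A^* = A^T. Therefore
A^* =
[[3, -2, -3],
 [1, -2, 0],
 [-1, -3, -1]].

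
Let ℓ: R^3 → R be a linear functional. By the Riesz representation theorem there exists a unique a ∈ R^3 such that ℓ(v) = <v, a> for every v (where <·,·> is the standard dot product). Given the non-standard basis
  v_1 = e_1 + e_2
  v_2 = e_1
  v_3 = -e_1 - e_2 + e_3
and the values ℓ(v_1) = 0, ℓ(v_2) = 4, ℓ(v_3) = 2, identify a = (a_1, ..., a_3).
a = (4, -4, 2)

Write a = (a_1, ..., a_3) in the standard basis. For each basis vector v_i, ℓ(v_i) = <v_i, a> is a linear equation in the a_j's. Collect the n equations into a matrix system V a = ℓ, where row i of V is v_i (expressed in the standard basis). Since V is invertible (lower-triangular with 1s on the diagonal, up to permutation), solve by back-substitution:
  V =
[[1, 1, 0],
 [1, 0, 0],
 [-1, -1, 1]]
  V a = (0, 4, 2)
Solving gives a = (4, -4, 2).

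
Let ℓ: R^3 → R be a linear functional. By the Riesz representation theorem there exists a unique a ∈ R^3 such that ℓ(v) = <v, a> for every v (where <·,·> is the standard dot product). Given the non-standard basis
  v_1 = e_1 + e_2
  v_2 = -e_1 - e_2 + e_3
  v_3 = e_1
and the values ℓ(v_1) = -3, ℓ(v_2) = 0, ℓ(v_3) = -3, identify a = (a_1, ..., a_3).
a = (-3, 0, -3)

Write a = (a_1, ..., a_3) in the standard basis. For each basis vector v_i, ℓ(v_i) = <v_i, a> is a linear equation in the a_j's. Collect the n equations into a matrix system V a = ℓ, where row i of V is v_i (expressed in the standard basis). Since V is invertible (lower-triangular with 1s on the diagonal, up to permutation), solve by back-substitution:
  V =
[[1, 1, 0],
 [-1, -1, 1],
 [1, 0, 0]]
  V a = (-3, 0, -3)
Solving gives a = (-3, 0, -3).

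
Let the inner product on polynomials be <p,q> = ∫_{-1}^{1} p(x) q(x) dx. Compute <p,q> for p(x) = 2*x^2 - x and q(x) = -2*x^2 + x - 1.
<p,q> = -18/5

Expand the product: p(x)·q(x) = -4*x^4 + 4*x^3 - 3*x^2 + x.
∫_{-1}^{1} of each monomial x^k gives [2/(k+1) if k even, 0 if k odd]. Integrating term-by-term (or equivalently evaluating the antiderivative F(x) = -4*x^5/5 + x^4 - x^3 + x^2/2 at the endpoints):
  F(1) − F(−1) = -3/10 − (33/10) = -18/5.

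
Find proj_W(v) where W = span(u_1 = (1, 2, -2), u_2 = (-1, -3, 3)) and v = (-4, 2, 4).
proj_W(v) = (-4, -1, 1)

Set up U = [u_1 | ... | u_2] ∈ R^(3×2). The projector onto W = col(U) is P = U (U^T U)^(-1) U^T.
Compute U^T U =
  [9, -13]
  [-13, 19],
and U^T v = (-8, 10).
Solve U^T U · c = U^T v for the coefficients: c = (-11, -7). The projection is proj_W(v) = U c.
Check: (v - proj_W(v)) · u_1 = 0  (should be 0).
Check: (v - proj_W(v)) · u_2 = 0  (should be 0).
Result: proj_W(v) = (-4, -1, 1).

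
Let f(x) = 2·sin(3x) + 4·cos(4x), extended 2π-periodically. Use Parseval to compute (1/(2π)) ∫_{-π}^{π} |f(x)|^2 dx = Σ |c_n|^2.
Σ |c_n|^2 = 10

Expand |f|^2 and use orthogonality of {sin(nx), cos(mx)} on [-π, π]:
  ∫_{-π}^{π} sin(nx)^2 dx = π, ∫ cos(mx)^2 dx = π, and cross terms integrate to 0.
So ∫_{-π}^{π} f(x)^2 dx = 2^2 · π + 4^2 · π = (4 + 16)π.
Divide by 2π: (4 + 16)/2 = 10.
By Parseval, this equals Σ |c_n|^2.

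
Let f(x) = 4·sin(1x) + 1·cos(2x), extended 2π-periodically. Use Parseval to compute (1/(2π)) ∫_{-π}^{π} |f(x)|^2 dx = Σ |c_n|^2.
Σ |c_n|^2 = 17/2

Expand |f|^2 and use orthogonality of {sin(nx), cos(mx)} on [-π, π]:
  ∫_{-π}^{π} sin(nx)^2 dx = π, ∫ cos(mx)^2 dx = π, and cross terms integrate to 0.
So ∫_{-π}^{π} f(x)^2 dx = 4^2 · π + 1^2 · π = (16 + 1)π.
Divide by 2π: (16 + 1)/2 = 17/2.
By Parseval, this equals Σ |c_n|^2.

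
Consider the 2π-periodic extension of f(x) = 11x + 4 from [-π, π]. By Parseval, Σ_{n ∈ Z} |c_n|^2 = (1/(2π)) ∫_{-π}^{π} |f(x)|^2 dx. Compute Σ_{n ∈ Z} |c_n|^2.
Σ |c_n|^2 = 121π^2/3 + 16

Expand and integrate term by term over [-π, π]:
  ∫ (11x)^2 dx = 121·(2π^3/3); ∫ 2·11·(4)·x dx = 0 (odd integrand); ∫ 4^2 dx = 16·2π.
So (1/(2π)) ∫_{-π}^{π} (11x + 4)^2 dx = 121π^2/3 + 16 = 121π^2/3 + 16.
Parseval ⇒ Σ |c_n|^2 = 121π^2/3 + 16.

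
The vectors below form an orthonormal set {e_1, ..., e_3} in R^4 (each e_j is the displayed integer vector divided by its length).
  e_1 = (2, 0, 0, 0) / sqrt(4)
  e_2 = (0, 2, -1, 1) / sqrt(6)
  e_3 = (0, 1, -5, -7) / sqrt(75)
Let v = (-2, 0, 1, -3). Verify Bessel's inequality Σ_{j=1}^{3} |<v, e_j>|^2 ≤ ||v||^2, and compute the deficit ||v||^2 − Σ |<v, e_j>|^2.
Σ |<v, e_j>|^2 = 252/25; ||v||^2 = 14; deficit = 98/25

Write each e_j = u_j / sqrt(<u_j, u_j>) where u_j is the displayed integer vector. Then <v, e_j> = <v, u_j> / sqrt(<u_j, u_j>), so |<v, e_j>|^2 = <v, u_j>^2 / <u_j, u_j>.
Coefficients: <v, e_1> = -4/sqrt(4), <v, e_2> = -4/sqrt(6), <v, e_3> = 16/sqrt(75).
Square and sum: Σ |<v, e_j>|^2 = 252/25.
Compute ||v||^2 = v·v = 14.
Deficit = 14 − 252/25 = 98/25 ≥ 0, confirming Bessel's inequality. (The deficit equals ||v − Σ <v,e_j> e_j||^2, the squared distance from v to span{e_j}.)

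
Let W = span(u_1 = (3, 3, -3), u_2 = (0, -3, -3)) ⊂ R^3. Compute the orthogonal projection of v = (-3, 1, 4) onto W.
proj_W(v) = (-2, 1/2, 9/2)

Set up U = [u_1 | ... | u_2] ∈ R^(3×2). The projector onto W = col(U) is P = U (U^T U)^(-1) U^T.
Compute U^T U =
  [27, 0]
  [0, 18],
and U^T v = (-18, -15).
Solve U^T U · c = U^T v for the coefficients: c = (-2/3, -5/6). The projection is proj_W(v) = U c.
Check: (v - proj_W(v)) · u_1 = 0  (should be 0).
Check: (v - proj_W(v)) · u_2 = 0  (should be 0).
Result: proj_W(v) = (-2, 1/2, 9/2).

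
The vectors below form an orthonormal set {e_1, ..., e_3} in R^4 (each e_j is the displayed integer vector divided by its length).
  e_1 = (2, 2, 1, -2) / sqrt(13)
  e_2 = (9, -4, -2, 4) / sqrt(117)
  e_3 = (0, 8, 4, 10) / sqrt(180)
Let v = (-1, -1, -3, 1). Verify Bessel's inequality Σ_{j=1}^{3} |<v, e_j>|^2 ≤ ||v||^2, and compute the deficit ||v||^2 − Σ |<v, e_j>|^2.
Σ |<v, e_j>|^2 = 7; ||v||^2 = 12; deficit = 5

Write each e_j = u_j / sqrt(<u_j, u_j>) where u_j is the displayed integer vector. Then <v, e_j> = <v, u_j> / sqrt(<u_j, u_j>), so |<v, e_j>|^2 = <v, u_j>^2 / <u_j, u_j>.
Coefficients: <v, e_1> = -9/sqrt(13), <v, e_2> = 5/sqrt(117), <v, e_3> = -10/sqrt(180).
Square and sum: Σ |<v, e_j>|^2 = 7.
Compute ||v||^2 = v·v = 12.
Deficit = 12 − 7 = 5 ≥ 0, confirming Bessel's inequality. (The deficit equals ||v − Σ <v,e_j> e_j||^2, the squared distance from v to span{e_j}.)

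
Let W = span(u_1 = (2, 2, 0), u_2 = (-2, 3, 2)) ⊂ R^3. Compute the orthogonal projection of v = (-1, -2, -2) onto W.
proj_W(v) = (-17/33, -82/33, -26/33)

Set up U = [u_1 | ... | u_2] ∈ R^(3×2). The projector onto W = col(U) is P = U (U^T U)^(-1) U^T.
Compute U^T U =
  [8, 2]
  [2, 17],
and U^T v = (-6, -8).
Solve U^T U · c = U^T v for the coefficients: c = (-43/66, -13/33). The projection is proj_W(v) = U c.
Check: (v - proj_W(v)) · u_1 = 0  (should be 0).
Check: (v - proj_W(v)) · u_2 = 0  (should be 0).
Result: proj_W(v) = (-17/33, -82/33, -26/33).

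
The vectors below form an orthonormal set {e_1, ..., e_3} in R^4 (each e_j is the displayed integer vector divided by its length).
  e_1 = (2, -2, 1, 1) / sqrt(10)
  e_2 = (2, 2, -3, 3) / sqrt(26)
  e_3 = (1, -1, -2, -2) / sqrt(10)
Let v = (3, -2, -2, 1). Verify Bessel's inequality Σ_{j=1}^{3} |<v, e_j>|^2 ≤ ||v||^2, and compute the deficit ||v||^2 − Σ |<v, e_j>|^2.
Σ |<v, e_j>|^2 = 459/26; ||v||^2 = 18; deficit = 9/26

Write each e_j = u_j / sqrt(<u_j, u_j>) where u_j is the displayed integer vector. Then <v, e_j> = <v, u_j> / sqrt(<u_j, u_j>), so |<v, e_j>|^2 = <v, u_j>^2 / <u_j, u_j>.
Coefficients: <v, e_1> = 9/sqrt(10), <v, e_2> = 11/sqrt(26), <v, e_3> = 7/sqrt(10).
Square and sum: Σ |<v, e_j>|^2 = 459/26.
Compute ||v||^2 = v·v = 18.
Deficit = 18 − 459/26 = 9/26 ≥ 0, confirming Bessel's inequality. (The deficit equals ||v − Σ <v,e_j> e_j||^2, the squared distance from v to span{e_j}.)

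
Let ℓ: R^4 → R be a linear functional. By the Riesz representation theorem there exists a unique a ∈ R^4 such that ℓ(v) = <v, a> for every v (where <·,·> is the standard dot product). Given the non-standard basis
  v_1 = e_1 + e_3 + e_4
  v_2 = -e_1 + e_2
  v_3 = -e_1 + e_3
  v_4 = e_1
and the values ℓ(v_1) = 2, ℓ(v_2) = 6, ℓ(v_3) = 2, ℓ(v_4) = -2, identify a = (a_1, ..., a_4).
a = (-2, 4, 0, 4)

Write a = (a_1, ..., a_4) in the standard basis. For each basis vector v_i, ℓ(v_i) = <v_i, a> is a linear equation in the a_j's. Collect the n equations into a matrix system V a = ℓ, where row i of V is v_i (expressed in the standard basis). Since V is invertible (lower-triangular with 1s on the diagonal, up to permutation), solve by back-substitution:
  V =
[[1, 0, 1, 1],
 [-1, 1, 0, 0],
 [-1, 0, 1, 0],
 [1, 0, 0, 0]]
  V a = (2, 6, 2, -2)
Solving gives a = (-2, 4, 0, 4).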